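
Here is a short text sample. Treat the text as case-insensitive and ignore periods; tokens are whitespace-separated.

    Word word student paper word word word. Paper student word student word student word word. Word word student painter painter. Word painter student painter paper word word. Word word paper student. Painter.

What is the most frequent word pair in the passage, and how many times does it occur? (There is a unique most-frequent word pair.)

"word word", 9 times

Bigram frequencies (highest first):
  word word: 9
  word student: 4
  student word: 3
  student painter: 3
  paper word: 2
  word paper: 2
  … (7 more, each ≤ 2)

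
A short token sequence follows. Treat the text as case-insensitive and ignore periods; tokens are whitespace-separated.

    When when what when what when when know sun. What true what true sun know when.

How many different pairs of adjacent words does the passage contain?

11

16 tokens → 15 bigram windows in total.
Repeated bigrams (each contributes count−1 duplicates):
  what true: 2
  what when: 2
  when what: 2
  when when: 2
4 duplicate windows → 15 − 4 = 11 distinct.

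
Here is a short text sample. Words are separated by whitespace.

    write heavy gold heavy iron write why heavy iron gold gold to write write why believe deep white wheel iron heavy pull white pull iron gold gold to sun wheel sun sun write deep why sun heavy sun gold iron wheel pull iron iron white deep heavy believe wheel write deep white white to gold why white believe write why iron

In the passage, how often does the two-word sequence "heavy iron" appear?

Scanning the 60 overlapping bigram windows for "heavy iron":
  position 4–5: heavy iron
  position 8–9: heavy iron

2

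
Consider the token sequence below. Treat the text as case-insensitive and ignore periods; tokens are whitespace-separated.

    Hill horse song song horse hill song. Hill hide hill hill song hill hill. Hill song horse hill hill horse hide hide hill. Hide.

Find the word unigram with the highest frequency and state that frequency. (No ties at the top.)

"hill", 11 times

Unigram frequencies (highest first):
  hill: 11
  song: 5
  horse: 4
  hide: 4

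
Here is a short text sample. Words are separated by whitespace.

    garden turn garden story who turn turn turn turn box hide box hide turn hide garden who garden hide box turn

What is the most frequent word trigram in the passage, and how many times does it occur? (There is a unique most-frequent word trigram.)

Trigram frequencies (highest first):
  turn turn turn: 2
  garden turn garden: 1
  turn garden story: 1
  garden story who: 1
  story who turn: 1
  who turn turn: 1
  … (12 more, each ≤ 1)

"turn turn turn", 2 times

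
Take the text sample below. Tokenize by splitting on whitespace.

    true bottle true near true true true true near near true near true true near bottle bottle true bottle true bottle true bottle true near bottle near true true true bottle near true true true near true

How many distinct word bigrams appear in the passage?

9

37 tokens → 36 bigram windows in total.
Repeated bigrams (each contributes count−1 duplicates):
  true true: 8
  near true: 6
  true near: 6
  bottle true: 5
  true bottle: 5
  bottle near: 2
  near bottle: 2
27 duplicate windows → 36 − 27 = 9 distinct.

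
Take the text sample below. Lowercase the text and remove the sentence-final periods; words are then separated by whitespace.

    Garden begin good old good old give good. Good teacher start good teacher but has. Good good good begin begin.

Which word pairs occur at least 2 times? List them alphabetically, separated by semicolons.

Bigram counts meeting the condition (at least 2 times):
  good good: 3
  good old: 2
  good teacher: 2

good good; good old; good teacher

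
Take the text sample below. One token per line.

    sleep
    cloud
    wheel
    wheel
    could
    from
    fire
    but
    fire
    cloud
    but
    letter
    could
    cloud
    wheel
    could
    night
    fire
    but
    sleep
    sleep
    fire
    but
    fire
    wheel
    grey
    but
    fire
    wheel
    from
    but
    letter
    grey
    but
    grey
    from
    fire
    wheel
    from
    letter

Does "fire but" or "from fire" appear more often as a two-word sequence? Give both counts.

"fire but": 3 occurrences
"from fire": 2 occurrences

"fire but" (3 vs 2)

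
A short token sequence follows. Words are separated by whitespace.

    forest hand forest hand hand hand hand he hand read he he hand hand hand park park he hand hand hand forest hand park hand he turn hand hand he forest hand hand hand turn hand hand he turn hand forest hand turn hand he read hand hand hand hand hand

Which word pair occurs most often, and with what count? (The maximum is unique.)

Bigram frequencies (highest first):
  hand hand: 15
  forest hand: 5
  hand he: 5
  turn hand: 4
  hand forest: 3
  he hand: 3
  … (12 more, each ≤ 2)

"hand hand", 15 times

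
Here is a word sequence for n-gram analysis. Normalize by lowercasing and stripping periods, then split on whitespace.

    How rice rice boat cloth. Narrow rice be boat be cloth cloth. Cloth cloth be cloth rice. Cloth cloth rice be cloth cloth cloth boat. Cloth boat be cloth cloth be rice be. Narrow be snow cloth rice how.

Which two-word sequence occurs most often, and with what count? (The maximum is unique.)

Bigram frequencies (highest first):
  cloth cloth: 7
  be cloth: 4
  rice be: 3
  cloth rice: 3
  boat cloth: 2
  boat be: 2
  … (15 more, each ≤ 2)

"cloth cloth", 7 times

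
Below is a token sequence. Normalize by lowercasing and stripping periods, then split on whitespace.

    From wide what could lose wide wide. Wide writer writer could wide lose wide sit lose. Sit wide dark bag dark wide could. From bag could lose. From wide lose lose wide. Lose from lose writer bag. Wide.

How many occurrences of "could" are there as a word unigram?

4

Scanning the 38 tokens for "could":
  position 4: could
  position 11: could
  position 23: could
  position 26: could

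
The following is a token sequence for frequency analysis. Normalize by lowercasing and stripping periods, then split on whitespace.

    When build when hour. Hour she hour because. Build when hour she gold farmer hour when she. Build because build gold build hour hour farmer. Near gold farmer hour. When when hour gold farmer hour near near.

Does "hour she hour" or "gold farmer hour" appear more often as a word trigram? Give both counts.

"gold farmer hour" (3 vs 1)

"hour she hour": 1 occurrence
"gold farmer hour": 3 occurrences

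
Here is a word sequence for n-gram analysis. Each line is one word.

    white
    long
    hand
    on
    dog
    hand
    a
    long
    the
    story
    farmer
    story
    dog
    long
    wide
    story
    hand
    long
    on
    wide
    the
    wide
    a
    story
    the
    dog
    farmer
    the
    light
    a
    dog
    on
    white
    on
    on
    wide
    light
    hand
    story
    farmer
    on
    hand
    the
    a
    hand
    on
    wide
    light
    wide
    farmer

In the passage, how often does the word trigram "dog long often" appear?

0

Scanning the 48 overlapping trigram windows for "dog long often":
  (none found)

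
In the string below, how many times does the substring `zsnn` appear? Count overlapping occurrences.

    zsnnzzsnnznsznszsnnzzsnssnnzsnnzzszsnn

5

Sliding a length-4 window over the 38 characters (35 positions):
  position 1–4: zsnn
  position 6–9: zsnn
  position 16–19: zsnn
  position 28–31: zsnn
  position 35–38: zsnn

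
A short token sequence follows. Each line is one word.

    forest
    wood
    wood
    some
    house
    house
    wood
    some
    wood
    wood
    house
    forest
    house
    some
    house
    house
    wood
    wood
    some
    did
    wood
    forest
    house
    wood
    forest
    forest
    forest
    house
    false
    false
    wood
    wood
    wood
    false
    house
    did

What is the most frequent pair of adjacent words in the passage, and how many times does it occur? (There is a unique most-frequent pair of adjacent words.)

Bigram frequencies (highest first):
  wood wood: 5
  wood some: 3
  house wood: 3
  forest house: 3
  some house: 2
  house house: 2
  … (15 more, each ≤ 2)

"wood wood", 5 times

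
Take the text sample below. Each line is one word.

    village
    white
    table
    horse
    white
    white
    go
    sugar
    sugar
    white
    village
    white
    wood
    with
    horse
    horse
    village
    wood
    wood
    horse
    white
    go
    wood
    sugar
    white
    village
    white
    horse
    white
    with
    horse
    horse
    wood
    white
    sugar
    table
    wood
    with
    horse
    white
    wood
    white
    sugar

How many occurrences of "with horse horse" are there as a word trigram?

2

Scanning the 41 overlapping trigram windows for "with horse horse":
  position 14–16: with horse horse
  position 30–32: with horse horse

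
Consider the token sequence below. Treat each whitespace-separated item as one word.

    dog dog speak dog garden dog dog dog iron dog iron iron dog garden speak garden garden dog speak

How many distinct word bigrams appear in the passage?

19 tokens → 18 bigram windows in total.
Repeated bigrams (each contributes count−1 duplicates):
  dog dog: 3
  dog garden: 2
  dog iron: 2
  dog speak: 2
  garden dog: 2
  iron dog: 2
7 duplicate windows → 18 − 7 = 11 distinct.

11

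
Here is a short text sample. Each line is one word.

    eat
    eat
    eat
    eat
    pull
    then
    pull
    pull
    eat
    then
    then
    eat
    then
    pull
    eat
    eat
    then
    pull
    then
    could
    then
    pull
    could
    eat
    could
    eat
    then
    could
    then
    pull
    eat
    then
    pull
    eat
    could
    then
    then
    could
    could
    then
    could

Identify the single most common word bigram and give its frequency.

"then pull", 6 times

Bigram frequencies (highest first):
  then pull: 6
  eat then: 5
  eat eat: 4
  pull eat: 4
  then could: 4
  could then: 4
  … (9 more, each ≤ 2)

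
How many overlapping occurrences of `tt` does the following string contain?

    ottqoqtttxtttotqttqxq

6

Sliding a length-2 window over the 21 characters (20 positions):
  position 2–3: tt
  position 7–8: tt
  position 8–9: tt
  position 11–12: tt
  position 12–13: tt
  position 17–18: tt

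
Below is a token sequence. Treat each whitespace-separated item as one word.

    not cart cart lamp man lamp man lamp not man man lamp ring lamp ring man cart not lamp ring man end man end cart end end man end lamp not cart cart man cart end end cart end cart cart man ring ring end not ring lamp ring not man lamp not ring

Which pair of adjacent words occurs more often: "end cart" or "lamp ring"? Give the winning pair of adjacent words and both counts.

"end cart": 3 occurrences
"lamp ring": 4 occurrences

"lamp ring" (4 vs 3)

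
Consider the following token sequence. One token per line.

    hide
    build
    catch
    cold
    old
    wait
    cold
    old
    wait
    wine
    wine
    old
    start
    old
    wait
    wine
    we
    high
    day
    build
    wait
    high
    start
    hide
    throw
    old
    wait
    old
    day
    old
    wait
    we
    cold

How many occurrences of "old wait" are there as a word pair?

5

Scanning the 32 overlapping bigram windows for "old wait":
  position 5–6: old wait
  position 8–9: old wait
  position 14–15: old wait
  position 26–27: old wait
  position 30–31: old wait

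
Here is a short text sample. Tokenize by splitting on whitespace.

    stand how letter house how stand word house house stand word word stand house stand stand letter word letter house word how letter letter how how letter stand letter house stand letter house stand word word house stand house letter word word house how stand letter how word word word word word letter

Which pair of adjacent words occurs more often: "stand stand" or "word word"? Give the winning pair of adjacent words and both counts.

"word word" (7 vs 1)

"stand stand": 1 occurrence
"word word": 7 occurrences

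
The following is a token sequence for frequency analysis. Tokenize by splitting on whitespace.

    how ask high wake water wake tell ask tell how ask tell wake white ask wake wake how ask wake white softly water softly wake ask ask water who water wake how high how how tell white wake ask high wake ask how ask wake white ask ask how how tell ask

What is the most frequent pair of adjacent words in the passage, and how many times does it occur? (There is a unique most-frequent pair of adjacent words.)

Bigram frequencies (highest first):
  how ask: 4
  wake white: 3
  ask wake: 3
  wake ask: 3
  ask high: 2
  high wake: 2
  … (25 more, each ≤ 2)

"how ask", 4 times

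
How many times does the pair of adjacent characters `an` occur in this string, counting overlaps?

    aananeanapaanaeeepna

Sliding a length-2 window over the 20 characters (19 positions):
  position 2–3: an
  position 4–5: an
  position 7–8: an
  position 12–13: an

4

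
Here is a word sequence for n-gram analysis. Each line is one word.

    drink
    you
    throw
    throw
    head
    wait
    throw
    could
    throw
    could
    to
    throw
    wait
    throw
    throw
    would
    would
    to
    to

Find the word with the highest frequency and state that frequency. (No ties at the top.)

Unigram frequencies (highest first):
  throw: 7
  to: 3
  wait: 2
  could: 2
  would: 2
  drink: 1
  … (2 more, each ≤ 1)

"throw", 7 times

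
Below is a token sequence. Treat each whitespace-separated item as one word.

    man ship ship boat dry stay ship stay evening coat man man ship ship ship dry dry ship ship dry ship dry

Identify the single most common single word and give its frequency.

"ship", 9 times

Unigram frequencies (highest first):
  ship: 9
  dry: 5
  man: 3
  stay: 2
  boat: 1
  evening: 1
  … (1 more, each ≤ 1)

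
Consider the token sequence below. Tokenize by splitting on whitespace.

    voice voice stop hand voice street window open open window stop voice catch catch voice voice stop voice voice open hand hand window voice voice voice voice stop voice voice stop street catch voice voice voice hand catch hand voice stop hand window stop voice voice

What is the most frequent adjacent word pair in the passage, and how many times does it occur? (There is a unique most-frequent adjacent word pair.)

"voice voice", 10 times

Bigram frequencies (highest first):
  voice voice: 10
  voice stop: 5
  stop voice: 4
  stop hand: 2
  hand voice: 2
  window stop: 2
  … (18 more, each ≤ 2)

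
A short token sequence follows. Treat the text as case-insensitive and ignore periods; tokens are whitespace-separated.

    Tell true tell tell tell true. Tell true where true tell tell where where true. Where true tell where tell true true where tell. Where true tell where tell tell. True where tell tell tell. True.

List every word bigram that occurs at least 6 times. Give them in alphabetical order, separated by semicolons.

Bigram counts meeting the condition (at least 6 times):
  tell tell: 6
  tell true: 6

tell tell; tell true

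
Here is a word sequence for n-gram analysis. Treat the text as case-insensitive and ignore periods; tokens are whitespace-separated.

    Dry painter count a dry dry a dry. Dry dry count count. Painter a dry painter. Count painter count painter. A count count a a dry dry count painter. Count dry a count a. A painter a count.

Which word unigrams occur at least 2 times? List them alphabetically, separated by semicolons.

a; count; dry; painter

Unigram counts meeting the condition (at least 2 times):
  a: 10
  count: 11
  dry: 10
  painter: 7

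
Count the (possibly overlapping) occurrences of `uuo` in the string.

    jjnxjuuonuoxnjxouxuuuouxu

Sliding a length-3 window over the 25 characters (23 positions):
  position 6–8: uuo
  position 20–22: uuo

2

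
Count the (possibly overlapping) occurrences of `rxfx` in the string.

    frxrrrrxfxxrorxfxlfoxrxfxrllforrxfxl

4

Sliding a length-4 window over the 36 characters (33 positions):
  position 7–10: rxfx
  position 14–17: rxfx
  position 22–25: rxfx
  position 32–35: rxfx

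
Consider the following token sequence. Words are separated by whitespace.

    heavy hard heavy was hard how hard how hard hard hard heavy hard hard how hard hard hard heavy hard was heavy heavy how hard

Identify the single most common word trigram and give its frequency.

"hard how hard", 3 times

Trigram frequencies (highest first):
  hard how hard: 3
  how hard hard: 2
  hard hard hard: 2
  hard hard heavy: 2
  hard heavy hard: 2
  heavy hard heavy: 1
  … (11 more, each ≤ 1)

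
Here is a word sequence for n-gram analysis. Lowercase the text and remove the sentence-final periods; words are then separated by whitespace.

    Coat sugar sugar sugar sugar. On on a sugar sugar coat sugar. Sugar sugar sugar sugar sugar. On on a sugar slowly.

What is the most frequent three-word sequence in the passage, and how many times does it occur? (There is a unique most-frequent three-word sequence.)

Trigram frequencies (highest first):
  sugar sugar sugar: 6
  coat sugar sugar: 2
  sugar sugar on: 2
  sugar on on: 2
  on on a: 2
  on a sugar: 2
  … (4 more, each ≤ 1)

"sugar sugar sugar", 6 times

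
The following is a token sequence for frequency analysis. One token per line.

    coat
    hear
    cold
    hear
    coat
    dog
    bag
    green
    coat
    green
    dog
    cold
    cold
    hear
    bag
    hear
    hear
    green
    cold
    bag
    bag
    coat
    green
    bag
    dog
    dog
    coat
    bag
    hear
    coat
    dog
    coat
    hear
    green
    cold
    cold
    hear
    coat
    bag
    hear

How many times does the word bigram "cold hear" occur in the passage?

3

Scanning the 39 overlapping bigram windows for "cold hear":
  position 3–4: cold hear
  position 13–14: cold hear
  position 36–37: cold hear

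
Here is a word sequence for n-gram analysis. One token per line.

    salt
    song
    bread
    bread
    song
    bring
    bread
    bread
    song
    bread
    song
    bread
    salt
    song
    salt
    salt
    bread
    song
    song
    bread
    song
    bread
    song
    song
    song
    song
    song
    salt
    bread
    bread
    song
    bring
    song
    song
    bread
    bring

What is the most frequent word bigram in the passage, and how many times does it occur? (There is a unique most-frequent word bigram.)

Bigram frequencies (highest first):
  bread song: 7
  song bread: 6
  song song: 6
  bread bread: 3
  salt song: 2
  song bring: 2
  … (7 more, each ≤ 2)

"bread song", 7 times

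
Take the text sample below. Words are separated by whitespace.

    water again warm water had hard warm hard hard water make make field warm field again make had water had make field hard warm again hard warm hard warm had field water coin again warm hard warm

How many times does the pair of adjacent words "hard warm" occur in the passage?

Scanning the 36 overlapping bigram windows for "hard warm":
  position 6–7: hard warm
  position 23–24: hard warm
  position 26–27: hard warm
  position 28–29: hard warm
  position 36–37: hard warm

5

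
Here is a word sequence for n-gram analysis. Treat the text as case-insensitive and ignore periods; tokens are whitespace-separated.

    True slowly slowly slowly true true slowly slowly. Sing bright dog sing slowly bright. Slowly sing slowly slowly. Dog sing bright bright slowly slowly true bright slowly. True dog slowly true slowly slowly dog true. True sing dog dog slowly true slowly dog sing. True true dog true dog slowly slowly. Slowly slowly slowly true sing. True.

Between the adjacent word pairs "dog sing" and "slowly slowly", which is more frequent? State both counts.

"dog sing": 3 occurrences
"slowly slowly": 10 occurrences

"slowly slowly" (10 vs 3)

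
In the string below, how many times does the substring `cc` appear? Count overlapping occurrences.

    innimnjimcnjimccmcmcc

2

Sliding a length-2 window over the 21 characters (20 positions):
  position 15–16: cc
  position 20–21: cc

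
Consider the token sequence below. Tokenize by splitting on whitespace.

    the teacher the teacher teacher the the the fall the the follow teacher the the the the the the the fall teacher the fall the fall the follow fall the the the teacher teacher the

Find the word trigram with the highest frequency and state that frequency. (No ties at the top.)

Trigram frequencies (highest first):
  the the the: 7
  the fall the: 3
  the teacher teacher: 2
  teacher teacher the: 2
  teacher the the: 2
  the the fall: 2
  … (14 more, each ≤ 2)

"the the the", 7 times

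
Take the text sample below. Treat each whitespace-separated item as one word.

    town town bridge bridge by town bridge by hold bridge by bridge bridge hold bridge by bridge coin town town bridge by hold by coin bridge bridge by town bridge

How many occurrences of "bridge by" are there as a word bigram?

6

Scanning the 29 overlapping bigram windows for "bridge by":
  position 4–5: bridge by
  position 7–8: bridge by
  position 10–11: bridge by
  position 15–16: bridge by
  position 21–22: bridge by
  position 27–28: bridge by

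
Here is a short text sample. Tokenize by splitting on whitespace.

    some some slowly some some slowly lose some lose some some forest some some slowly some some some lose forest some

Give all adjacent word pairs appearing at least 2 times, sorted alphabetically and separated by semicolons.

Bigram counts meeting the condition (at least 2 times):
  forest some: 2
  lose some: 2
  slowly some: 2
  some lose: 2
  some slowly: 3
  some some: 6

forest some; lose some; slowly some; some lose; some slowly; some some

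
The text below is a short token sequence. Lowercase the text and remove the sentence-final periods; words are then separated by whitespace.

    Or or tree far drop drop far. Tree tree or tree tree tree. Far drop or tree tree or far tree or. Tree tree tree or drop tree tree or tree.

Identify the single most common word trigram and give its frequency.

Trigram frequencies (highest first):
  tree tree or: 4
  tree or tree: 3
  or tree tree: 3
  tree far drop: 2
  tree tree tree: 2
  or or tree: 1
  … (14 more, each ≤ 1)

"tree tree or", 4 times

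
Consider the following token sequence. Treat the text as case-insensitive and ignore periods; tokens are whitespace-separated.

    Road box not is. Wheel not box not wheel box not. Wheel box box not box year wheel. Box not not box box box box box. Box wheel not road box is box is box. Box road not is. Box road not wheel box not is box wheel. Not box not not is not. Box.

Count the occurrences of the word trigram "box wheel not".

2

Scanning the 53 overlapping trigram windows for "box wheel not":
  position 27–29: box wheel not
  position 47–49: box wheel not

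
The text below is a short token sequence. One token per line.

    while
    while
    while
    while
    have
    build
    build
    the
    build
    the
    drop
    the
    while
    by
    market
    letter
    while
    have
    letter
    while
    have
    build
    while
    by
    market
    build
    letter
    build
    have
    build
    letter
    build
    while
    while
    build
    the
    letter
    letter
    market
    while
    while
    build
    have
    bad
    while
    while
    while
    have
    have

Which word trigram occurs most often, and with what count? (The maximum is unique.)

"while while while", 3 times

Trigram frequencies (highest first):
  while while while: 3
  while while have: 2
  while have build: 2
  while by market: 2
  letter while have: 2
  build letter build: 2
  … (33 more, each ≤ 2)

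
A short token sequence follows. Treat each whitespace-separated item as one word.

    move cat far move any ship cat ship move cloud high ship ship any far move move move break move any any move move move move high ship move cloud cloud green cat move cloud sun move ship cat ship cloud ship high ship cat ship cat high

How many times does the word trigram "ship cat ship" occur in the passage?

3

Scanning the 46 overlapping trigram windows for "ship cat ship":
  position 6–8: ship cat ship
  position 38–40: ship cat ship
  position 44–46: ship cat ship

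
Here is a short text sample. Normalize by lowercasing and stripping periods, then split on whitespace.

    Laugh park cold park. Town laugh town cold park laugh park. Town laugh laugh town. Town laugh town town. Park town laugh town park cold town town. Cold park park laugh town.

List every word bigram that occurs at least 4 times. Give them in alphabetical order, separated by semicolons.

laugh town; town laugh

Bigram counts meeting the condition (at least 4 times):
  laugh town: 5
  town laugh: 4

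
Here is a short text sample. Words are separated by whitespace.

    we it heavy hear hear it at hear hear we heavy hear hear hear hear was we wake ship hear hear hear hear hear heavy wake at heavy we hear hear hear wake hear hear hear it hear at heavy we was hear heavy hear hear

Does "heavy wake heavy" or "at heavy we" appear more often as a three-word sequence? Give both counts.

"heavy wake heavy": 0 occurrences
"at heavy we": 2 occurrences

"at heavy we" (2 vs 0)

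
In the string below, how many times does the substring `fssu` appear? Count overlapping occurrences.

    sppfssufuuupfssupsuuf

2

Sliding a length-4 window over the 21 characters (18 positions):
  position 4–7: fssu
  position 13–16: fssu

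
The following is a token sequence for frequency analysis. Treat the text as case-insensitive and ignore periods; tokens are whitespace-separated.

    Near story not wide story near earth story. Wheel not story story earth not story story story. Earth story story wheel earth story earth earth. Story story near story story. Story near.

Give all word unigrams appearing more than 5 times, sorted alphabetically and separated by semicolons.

earth; story

Unigram counts meeting the condition (more than 5 times):
  earth: 6
  story: 16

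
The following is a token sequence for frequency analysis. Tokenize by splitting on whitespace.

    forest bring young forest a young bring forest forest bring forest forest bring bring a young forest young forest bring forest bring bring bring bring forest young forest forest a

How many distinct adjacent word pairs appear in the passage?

30 tokens → 29 bigram windows in total.
Repeated bigrams (each contributes count−1 duplicates):
  forest bring: 5
  bring bring: 4
  bring forest: 4
  young forest: 4
  forest forest: 3
  a young: 2
  forest a: 2
  forest young: 2
18 duplicate windows → 29 − 18 = 11 distinct.

11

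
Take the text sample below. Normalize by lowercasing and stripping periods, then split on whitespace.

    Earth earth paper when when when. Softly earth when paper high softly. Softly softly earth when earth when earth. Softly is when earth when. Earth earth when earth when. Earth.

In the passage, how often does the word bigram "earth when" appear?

6

Scanning the 29 overlapping bigram windows for "earth when":
  position 8–9: earth when
  position 15–16: earth when
  position 17–18: earth when
  position 23–24: earth when
  position 26–27: earth when
  position 28–29: earth when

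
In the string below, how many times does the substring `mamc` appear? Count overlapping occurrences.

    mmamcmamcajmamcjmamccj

4

Sliding a length-4 window over the 22 characters (19 positions):
  position 2–5: mamc
  position 6–9: mamc
  position 12–15: mamc
  position 17–20: mamc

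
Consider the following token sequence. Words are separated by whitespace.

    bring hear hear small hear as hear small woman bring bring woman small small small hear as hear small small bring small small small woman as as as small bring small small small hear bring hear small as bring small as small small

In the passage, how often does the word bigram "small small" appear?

8

Scanning the 42 overlapping bigram windows for "small small":
  position 13–14: small small
  position 14–15: small small
  position 19–20: small small
  position 22–23: small small
  position 23–24: small small
  position 31–32: small small
  position 32–33: small small
  position 42–43: small small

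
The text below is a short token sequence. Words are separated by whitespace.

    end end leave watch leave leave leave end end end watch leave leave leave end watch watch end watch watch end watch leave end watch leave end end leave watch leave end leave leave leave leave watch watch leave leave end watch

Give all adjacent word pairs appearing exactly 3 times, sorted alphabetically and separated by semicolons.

Bigram counts meeting the condition (exactly 3 times):
  end leave: 3
  leave watch: 3
  watch watch: 3

end leave; leave watch; watch watch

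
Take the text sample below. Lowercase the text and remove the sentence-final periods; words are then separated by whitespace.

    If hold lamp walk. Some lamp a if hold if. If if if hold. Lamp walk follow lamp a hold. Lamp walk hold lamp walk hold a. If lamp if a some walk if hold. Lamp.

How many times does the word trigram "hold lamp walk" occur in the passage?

Scanning the 34 overlapping trigram windows for "hold lamp walk":
  position 2–4: hold lamp walk
  position 14–16: hold lamp walk
  position 20–22: hold lamp walk
  position 23–25: hold lamp walk

4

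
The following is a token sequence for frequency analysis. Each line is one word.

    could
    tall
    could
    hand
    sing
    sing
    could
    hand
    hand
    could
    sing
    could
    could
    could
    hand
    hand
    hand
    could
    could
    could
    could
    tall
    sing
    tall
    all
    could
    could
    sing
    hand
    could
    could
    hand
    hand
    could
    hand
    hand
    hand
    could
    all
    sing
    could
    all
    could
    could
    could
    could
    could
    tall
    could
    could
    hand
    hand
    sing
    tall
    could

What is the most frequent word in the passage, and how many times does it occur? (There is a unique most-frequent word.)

Unigram frequencies (highest first):
  could: 26
  hand: 14
  sing: 7
  tall: 5
  all: 3

"could", 26 times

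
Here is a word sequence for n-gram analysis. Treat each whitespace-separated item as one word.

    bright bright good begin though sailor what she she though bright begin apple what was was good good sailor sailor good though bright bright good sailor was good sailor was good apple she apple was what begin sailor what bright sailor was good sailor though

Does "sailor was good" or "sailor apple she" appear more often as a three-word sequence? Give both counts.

"sailor was good": 3 occurrences
"sailor apple she": 0 occurrences

"sailor was good" (3 vs 0)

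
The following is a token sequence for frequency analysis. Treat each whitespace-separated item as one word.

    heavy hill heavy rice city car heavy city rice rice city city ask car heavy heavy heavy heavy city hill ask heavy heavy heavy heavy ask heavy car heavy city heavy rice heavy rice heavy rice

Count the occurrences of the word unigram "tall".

0

Scanning the 36 tokens for "tall":
  (none found)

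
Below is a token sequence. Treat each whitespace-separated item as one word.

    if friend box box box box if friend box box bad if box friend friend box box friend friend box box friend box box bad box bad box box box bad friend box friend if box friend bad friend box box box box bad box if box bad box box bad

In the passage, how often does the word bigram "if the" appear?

0

Scanning the 50 overlapping bigram windows for "if the":
  (none found)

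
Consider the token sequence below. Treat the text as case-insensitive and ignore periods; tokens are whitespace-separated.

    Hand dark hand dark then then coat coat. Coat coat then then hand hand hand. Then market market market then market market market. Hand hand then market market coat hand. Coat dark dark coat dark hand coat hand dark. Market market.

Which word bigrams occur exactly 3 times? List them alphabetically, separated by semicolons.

Bigram counts meeting the condition (exactly 3 times):
  coat coat: 3
  hand dark: 3
  hand hand: 3
  then market: 3

coat coat; hand dark; hand hand; then market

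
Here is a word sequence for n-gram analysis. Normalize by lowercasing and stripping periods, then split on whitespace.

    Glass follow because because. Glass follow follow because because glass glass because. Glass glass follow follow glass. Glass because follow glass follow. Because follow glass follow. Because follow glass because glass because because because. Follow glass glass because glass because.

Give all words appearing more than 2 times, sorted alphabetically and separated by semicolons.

because; follow; glass

Unigram counts meeting the condition (more than 2 times):
  because: 14
  follow: 11
  glass: 15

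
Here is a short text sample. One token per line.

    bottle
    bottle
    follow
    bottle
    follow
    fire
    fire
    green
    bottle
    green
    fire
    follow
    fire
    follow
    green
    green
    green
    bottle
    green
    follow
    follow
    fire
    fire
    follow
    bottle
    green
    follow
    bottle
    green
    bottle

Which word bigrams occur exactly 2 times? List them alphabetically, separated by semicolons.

bottle follow; fire fire; green follow; green green

Bigram counts meeting the condition (exactly 2 times):
  bottle follow: 2
  fire fire: 2
  green follow: 2
  green green: 2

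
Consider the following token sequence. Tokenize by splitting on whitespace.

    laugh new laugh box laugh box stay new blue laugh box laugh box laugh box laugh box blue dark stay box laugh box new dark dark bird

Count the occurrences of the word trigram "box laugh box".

Scanning the 25 overlapping trigram windows for "box laugh box":
  position 4–6: box laugh box
  position 11–13: box laugh box
  position 13–15: box laugh box
  position 15–17: box laugh box
  position 21–23: box laugh box

5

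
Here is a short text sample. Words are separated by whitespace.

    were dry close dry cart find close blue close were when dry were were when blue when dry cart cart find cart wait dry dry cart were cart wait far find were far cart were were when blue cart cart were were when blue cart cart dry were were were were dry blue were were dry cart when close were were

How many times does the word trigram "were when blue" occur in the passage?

Scanning the 59 overlapping trigram windows for "were when blue":
  position 14–16: were when blue
  position 36–38: were when blue
  position 42–44: were when blue

3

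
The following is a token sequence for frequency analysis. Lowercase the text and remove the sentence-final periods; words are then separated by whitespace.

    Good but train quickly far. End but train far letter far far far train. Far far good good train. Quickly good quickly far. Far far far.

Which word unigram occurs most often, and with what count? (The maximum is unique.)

Unigram frequencies (highest first):
  far: 11
  good: 4
  train: 4
  quickly: 3
  but: 2
  end: 1
  … (1 more, each ≤ 1)

"far", 11 times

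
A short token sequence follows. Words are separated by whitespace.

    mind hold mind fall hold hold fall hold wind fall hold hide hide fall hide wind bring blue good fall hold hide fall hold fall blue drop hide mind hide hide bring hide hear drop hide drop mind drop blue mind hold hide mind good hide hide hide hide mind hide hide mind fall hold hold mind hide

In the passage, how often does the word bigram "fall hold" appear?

6

Scanning the 57 overlapping bigram windows for "fall hold":
  position 4–5: fall hold
  position 7–8: fall hold
  position 10–11: fall hold
  position 20–21: fall hold
  position 23–24: fall hold
  position 54–55: fall hold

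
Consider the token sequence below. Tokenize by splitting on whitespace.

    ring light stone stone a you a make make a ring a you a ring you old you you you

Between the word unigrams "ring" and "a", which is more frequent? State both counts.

"a" (5 vs 3)

"ring": 3 occurrences
"a": 5 occurrences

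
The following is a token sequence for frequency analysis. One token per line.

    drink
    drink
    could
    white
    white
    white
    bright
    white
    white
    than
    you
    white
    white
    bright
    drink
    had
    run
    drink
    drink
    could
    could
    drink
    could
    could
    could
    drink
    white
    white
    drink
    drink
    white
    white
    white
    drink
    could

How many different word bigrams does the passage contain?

35 tokens → 34 bigram windows in total.
Repeated bigrams (each contributes count−1 duplicates):
  white white: 7
  drink could: 4
  could could: 3
  drink drink: 3
  could drink: 2
  drink white: 2
  white bright: 2
  white drink: 2
17 duplicate windows → 34 − 17 = 17 distinct.

17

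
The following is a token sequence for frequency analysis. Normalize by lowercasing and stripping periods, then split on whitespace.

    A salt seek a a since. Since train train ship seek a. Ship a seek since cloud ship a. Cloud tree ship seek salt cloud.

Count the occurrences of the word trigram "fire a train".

0

Scanning the 23 overlapping trigram windows for "fire a train":
  (none found)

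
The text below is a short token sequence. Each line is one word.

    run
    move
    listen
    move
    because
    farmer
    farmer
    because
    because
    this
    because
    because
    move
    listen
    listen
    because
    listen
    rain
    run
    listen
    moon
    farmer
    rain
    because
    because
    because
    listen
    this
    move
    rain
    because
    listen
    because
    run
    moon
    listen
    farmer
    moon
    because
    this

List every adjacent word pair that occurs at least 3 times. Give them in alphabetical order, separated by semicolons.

Bigram counts meeting the condition (at least 3 times):
  because because: 4
  because listen: 3

because because; because listen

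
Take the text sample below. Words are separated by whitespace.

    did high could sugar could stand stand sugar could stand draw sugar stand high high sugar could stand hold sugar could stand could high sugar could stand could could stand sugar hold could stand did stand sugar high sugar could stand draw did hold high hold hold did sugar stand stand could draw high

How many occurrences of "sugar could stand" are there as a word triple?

6

Scanning the 52 overlapping trigram windows for "sugar could stand":
  position 4–6: sugar could stand
  position 8–10: sugar could stand
  position 16–18: sugar could stand
  position 20–22: sugar could stand
  position 25–27: sugar could stand
  position 39–41: sugar could stand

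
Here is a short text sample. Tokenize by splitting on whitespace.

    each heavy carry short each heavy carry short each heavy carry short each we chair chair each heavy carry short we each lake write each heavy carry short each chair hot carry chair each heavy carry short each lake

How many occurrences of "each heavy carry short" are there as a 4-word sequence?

Scanning the 36 overlapping 4-gram windows for "each heavy carry short":
  position 1–4: each heavy carry short
  position 5–8: each heavy carry short
  position 9–12: each heavy carry short
  position 17–20: each heavy carry short
  position 25–28: each heavy carry short
  position 34–37: each heavy carry short

6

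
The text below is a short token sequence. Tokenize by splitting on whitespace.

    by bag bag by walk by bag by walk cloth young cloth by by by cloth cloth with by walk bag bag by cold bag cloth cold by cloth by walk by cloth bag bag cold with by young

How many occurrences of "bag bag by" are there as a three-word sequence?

2

Scanning the 37 overlapping trigram windows for "bag bag by":
  position 2–4: bag bag by
  position 21–23: bag bag by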